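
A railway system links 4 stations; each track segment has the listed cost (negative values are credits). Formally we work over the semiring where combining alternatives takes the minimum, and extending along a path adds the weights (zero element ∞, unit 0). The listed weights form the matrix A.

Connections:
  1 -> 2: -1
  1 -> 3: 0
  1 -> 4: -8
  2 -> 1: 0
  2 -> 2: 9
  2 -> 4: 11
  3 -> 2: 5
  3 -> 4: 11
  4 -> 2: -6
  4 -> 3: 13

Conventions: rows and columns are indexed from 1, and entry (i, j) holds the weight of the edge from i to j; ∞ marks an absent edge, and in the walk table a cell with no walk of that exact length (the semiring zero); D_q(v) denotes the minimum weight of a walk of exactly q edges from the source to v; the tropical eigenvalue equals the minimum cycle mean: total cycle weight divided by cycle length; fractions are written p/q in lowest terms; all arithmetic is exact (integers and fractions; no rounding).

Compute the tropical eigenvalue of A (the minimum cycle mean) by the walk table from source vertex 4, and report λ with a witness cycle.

q=0: [∞, ∞, ∞, 0]
q=1: [∞, -6, 13, ∞]
q=2: [-6, 3, ∞, 5]
q=3: [3, -7, -6, -14]
q=4: [-7, -20, -1, -5]
Optimal cycle mean attained by: cycle 1->4->2->1, total (-8) + (-6) + 0, length 3.
Answer: λ = -14/3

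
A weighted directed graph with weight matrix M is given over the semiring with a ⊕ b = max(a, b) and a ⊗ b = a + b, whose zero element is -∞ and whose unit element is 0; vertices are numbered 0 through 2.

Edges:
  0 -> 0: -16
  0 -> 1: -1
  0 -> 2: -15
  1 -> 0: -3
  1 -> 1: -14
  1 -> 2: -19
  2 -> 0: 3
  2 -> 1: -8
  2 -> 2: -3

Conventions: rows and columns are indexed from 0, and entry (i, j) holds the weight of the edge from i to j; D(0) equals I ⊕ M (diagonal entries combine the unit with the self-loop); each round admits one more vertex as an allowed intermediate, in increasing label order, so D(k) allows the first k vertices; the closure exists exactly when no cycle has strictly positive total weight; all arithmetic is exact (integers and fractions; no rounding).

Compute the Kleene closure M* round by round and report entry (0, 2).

D(0):
  [0, -1, -15]
  [-3, 0, -19]
  [3, -8, 0]
D(1):
  [0, -1, -15]
  [-3, 0, -18]
  [3, 2, 0]
D(2):
  [0, -1, -15]
  [-3, 0, -18]
  [3, 2, 0]
D(3):
  [0, -1, -15]
  [-3, 0, -18]
  [3, 2, 0]
Answer: M*[0][2] = -15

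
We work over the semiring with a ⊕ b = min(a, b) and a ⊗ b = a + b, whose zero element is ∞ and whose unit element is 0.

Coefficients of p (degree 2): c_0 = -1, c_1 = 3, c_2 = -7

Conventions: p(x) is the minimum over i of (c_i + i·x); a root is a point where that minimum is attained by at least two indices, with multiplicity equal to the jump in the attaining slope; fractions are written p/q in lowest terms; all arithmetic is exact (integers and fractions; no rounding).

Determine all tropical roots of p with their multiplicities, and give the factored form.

hull edge (i=0, c=-1) to (i=2, c=-7): slope -3, span 2
Factored form: p(x) = -7 ⊗ (x ⊕ 3) ⊗ (x ⊕ 3)
Answer: roots = 3 (mult 2)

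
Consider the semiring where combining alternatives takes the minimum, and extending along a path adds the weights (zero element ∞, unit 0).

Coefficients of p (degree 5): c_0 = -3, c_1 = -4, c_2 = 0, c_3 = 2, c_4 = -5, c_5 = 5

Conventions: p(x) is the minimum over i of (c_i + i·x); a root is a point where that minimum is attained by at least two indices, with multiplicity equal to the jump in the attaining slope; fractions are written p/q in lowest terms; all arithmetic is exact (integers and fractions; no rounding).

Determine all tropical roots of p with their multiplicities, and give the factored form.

hull edge (i=0, c=-3) to (i=1, c=-4): slope -1, span 1
hull edge (i=1, c=-4) to (i=4, c=-5): slope -1/3, span 3
hull edge (i=4, c=-5) to (i=5, c=5): slope 10, span 1
Factored form: p(x) = 5 ⊗ (x ⊕ (-10)) ⊗ (x ⊕ 1/3) ⊗ (x ⊕ 1/3) ⊗ (x ⊕ 1/3) ⊗ (x ⊕ 1)
Answer: roots = -10 (mult 1), 1/3 (mult 3), 1 (mult 1)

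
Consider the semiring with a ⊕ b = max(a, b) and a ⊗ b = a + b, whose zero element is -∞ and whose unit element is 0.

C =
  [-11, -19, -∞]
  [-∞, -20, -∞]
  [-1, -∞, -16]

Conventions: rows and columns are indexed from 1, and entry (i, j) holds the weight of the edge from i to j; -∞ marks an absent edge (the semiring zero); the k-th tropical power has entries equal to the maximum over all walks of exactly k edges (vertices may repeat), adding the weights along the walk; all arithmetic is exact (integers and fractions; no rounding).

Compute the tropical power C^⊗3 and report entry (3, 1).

C^⊗2:
  [-22, -30, -∞]
  [-∞, -40, -∞]
  [-12, -20, -32]
C^⊗3:
  [-33, -41, -∞]
  [-∞, -60, -∞]
  [-23, -31, -48]
Key observation: the optimum is the walk 3->1->1->1, with weight (-1) + (-11) + (-11) = -23.
Optimal value attained by: walk 3->1->1->1.
Answer: (C^⊗3)[3][1] = -23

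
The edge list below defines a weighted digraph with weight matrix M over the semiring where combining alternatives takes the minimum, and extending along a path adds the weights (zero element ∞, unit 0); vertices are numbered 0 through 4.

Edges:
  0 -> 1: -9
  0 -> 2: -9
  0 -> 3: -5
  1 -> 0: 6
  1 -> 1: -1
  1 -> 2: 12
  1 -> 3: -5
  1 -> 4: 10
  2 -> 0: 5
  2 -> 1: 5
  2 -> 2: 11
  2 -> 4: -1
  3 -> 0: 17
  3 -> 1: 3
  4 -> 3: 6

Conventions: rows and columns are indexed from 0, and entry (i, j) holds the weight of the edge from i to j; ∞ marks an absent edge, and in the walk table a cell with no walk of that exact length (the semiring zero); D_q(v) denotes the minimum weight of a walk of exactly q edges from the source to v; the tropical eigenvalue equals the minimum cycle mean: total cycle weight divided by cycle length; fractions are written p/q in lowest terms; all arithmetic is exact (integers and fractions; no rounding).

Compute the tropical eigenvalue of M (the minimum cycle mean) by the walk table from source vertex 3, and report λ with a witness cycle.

q=0: [∞, ∞, ∞, 0, ∞]
q=1: [17, 3, ∞, ∞, ∞]
q=2: [9, 2, 8, -2, 13]
q=3: [8, 0, 0, -3, 7]
q=4: [5, -1, -1, -5, -1]
q=5: [4, -4, -4, -6, -2]
Optimal cycle mean attained by: cycle 0->2->0, total (-9) + 5, length 2.
Answer: λ = -2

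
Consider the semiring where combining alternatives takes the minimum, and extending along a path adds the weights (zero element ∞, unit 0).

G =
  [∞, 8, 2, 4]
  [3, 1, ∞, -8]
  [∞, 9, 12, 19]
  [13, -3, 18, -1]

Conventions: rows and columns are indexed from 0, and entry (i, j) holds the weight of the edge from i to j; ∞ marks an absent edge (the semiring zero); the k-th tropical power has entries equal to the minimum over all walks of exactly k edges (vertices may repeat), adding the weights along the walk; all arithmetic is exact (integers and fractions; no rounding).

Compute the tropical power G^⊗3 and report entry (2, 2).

G^⊗2:
  [11, 1, 14, 0]
  [4, -11, 5, -9]
  [12, 10, 24, 1]
  [0, -4, 15, -11]
G^⊗3:
  [4, -3, 13, -7]
  [-8, -12, 6, -19]
  [13, -2, 14, 0]
  [-1, -14, 2, -12]
Key observation: the optimum is the walk 2->1->0->2, with weight 9 + 3 + 2 = 14.
Optimal value attained by: walk 2->1->0->2.
Answer: (G^⊗3)[2][2] = 14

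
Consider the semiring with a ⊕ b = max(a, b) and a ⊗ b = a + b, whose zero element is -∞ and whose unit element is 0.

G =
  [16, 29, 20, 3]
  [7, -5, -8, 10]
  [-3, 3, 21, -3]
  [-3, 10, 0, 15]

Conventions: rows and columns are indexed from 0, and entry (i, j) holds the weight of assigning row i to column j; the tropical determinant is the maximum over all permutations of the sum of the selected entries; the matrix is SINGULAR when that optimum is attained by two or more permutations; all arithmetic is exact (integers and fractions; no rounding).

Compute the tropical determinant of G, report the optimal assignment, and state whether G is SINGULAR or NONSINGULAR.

σ = (0, 1, 2, 3): 16 + (-5) + 21 + 15 = 47
σ = (0, 1, 3, 2): 16 + (-5) + (-3) + 0 = 8
σ = (0, 2, 1, 3): 16 + (-8) + 3 + 15 = 26
σ = (0, 2, 3, 1): 16 + (-8) + (-3) + 10 = 15
σ = (0, 3, 1, 2): 16 + 10 + 3 + 0 = 29
σ = (0, 3, 2, 1): 16 + 10 + 21 + 10 = 57
σ = (1, 0, 2, 3): 29 + 7 + 21 + 15 = 72
σ = (1, 0, 3, 2): 29 + 7 + (-3) + 0 = 33
σ = (1, 2, 0, 3): 29 + (-8) + (-3) + 15 = 33
σ = (1, 2, 3, 0): 29 + (-8) + (-3) + (-3) = 15
σ = (1, 3, 0, 2): 29 + 10 + (-3) + 0 = 36
σ = (1, 3, 2, 0): 29 + 10 + 21 + (-3) = 57
σ = (2, 0, 1, 3): 20 + 7 + 3 + 15 = 45
σ = (2, 0, 3, 1): 20 + 7 + (-3) + 10 = 34
σ = (2, 1, 0, 3): 20 + (-5) + (-3) + 15 = 27
σ = (2, 1, 3, 0): 20 + (-5) + (-3) + (-3) = 9
σ = (2, 3, 0, 1): 20 + 10 + (-3) + 10 = 37
σ = (2, 3, 1, 0): 20 + 10 + 3 + (-3) = 30
σ = (3, 0, 1, 2): 3 + 7 + 3 + 0 = 13
σ = (3, 0, 2, 1): 3 + 7 + 21 + 10 = 41
σ = (3, 1, 0, 2): 3 + (-5) + (-3) + 0 = -5
σ = (3, 1, 2, 0): 3 + (-5) + 21 + (-3) = 16
σ = (3, 2, 0, 1): 3 + (-8) + (-3) + 10 = 2
σ = (3, 2, 1, 0): 3 + (-8) + 3 + (-3) = -5
Optimal value attained by: σ = (1, 0, 2, 3).
Answer: det⊕(G) = 72; verdict: NONSINGULAR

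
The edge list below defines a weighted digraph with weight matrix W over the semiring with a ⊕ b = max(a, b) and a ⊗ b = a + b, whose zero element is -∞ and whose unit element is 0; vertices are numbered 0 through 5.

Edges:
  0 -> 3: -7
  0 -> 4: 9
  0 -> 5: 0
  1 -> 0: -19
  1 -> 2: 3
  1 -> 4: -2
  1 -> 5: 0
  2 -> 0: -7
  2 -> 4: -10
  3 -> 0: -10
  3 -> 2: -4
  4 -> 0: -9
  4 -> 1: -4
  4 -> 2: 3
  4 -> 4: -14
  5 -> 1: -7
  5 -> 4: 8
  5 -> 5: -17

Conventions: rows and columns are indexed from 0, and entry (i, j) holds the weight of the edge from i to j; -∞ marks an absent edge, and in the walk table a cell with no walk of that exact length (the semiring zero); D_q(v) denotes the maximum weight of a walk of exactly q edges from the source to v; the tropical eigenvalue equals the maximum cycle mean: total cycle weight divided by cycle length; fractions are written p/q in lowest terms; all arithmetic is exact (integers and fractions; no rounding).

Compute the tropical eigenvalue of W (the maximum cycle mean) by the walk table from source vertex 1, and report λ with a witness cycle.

q=0: [-∞, 0, -∞, -∞, -∞, -∞]
q=1: [-19, -∞, 3, -∞, -2, 0]
q=2: [-4, -6, 1, -26, 8, -17]
q=3: [-1, 4, 11, -11, 5, -4]
q=4: [4, 1, 8, -8, 8, 4]
q=5: [1, 4, 11, -3, 13, 4]
q=6: [4, 9, 16, -6, 12, 4]
Optimal cycle mean attained by: cycle 0->4->2->0, total 9 + 3 + (-7), length 3.
Answer: λ = 5/3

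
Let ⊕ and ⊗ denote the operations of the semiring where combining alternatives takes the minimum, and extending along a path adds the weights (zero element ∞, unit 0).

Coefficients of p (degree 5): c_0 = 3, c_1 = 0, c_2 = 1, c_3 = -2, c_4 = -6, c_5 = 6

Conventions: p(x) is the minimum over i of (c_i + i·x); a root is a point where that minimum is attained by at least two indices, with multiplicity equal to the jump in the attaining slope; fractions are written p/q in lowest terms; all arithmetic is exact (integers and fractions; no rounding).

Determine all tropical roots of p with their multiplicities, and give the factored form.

hull edge (i=0, c=3) to (i=1, c=0): slope -3, span 1
hull edge (i=1, c=0) to (i=4, c=-6): slope -2, span 3
hull edge (i=4, c=-6) to (i=5, c=6): slope 12, span 1
Factored form: p(x) = 6 ⊗ (x ⊕ (-12)) ⊗ (x ⊕ 2) ⊗ (x ⊕ 2) ⊗ (x ⊕ 2) ⊗ (x ⊕ 3)
Answer: roots = -12 (mult 1), 2 (mult 3), 3 (mult 1)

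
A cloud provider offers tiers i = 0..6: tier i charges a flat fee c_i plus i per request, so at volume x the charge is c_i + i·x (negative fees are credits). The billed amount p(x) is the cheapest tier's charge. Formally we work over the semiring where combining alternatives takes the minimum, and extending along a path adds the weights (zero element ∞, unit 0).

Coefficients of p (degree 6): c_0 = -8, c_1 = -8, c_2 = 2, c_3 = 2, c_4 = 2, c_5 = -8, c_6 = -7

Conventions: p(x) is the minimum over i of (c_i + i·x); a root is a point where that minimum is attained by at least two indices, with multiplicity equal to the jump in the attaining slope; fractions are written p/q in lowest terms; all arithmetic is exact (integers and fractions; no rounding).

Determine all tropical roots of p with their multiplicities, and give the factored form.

hull edge (i=0, c=-8) to (i=5, c=-8): slope 0, span 5
hull edge (i=5, c=-8) to (i=6, c=-7): slope 1, span 1
Factored form: p(x) = -7 ⊗ (x ⊕ (-1)) ⊗ (x ⊕ 0) ⊗ (x ⊕ 0) ⊗ (x ⊕ 0) ⊗ (x ⊕ 0) ⊗ (x ⊕ 0)
Answer: roots = -1 (mult 1), 0 (mult 5)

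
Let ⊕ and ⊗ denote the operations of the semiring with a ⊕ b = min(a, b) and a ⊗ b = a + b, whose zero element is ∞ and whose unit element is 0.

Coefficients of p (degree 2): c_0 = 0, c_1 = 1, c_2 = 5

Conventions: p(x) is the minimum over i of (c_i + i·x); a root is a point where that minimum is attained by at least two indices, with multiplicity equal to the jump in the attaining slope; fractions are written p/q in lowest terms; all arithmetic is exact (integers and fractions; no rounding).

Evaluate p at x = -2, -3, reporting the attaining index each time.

p(-2) = min(0+0·(-2)=0, 1+1·(-2)=-1, 5+2·(-2)=1) = -1 (attained by i=1)
p(-3) = min(0+0·(-3)=0, 1+1·(-3)=-2, 5+2·(-3)=-1) = -2 (attained by i=1)
Answer: p(-2) = -1; p(-3) = -2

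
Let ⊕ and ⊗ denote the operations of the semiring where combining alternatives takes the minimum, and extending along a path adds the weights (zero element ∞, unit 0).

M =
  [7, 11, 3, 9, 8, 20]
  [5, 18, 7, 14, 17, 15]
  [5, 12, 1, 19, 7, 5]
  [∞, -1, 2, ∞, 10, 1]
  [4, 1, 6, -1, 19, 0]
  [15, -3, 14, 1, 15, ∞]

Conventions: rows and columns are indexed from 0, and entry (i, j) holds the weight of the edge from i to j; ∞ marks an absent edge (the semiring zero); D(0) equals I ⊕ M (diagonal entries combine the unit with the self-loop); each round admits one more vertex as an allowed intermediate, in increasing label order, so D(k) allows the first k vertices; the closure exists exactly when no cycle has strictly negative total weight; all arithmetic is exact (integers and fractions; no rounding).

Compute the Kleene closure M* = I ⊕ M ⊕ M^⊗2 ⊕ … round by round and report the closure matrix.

D(0):
  [0, 11, 3, 9, 8, 20]
  [5, 0, 7, 14, 17, 15]
  [5, 12, 0, 19, 7, 5]
  [∞, -1, 2, 0, 10, 1]
  [4, 1, 6, -1, 0, 0]
  [15, -3, 14, 1, 15, 0]
D(1):
  [0, 11, 3, 9, 8, 20]
  [5, 0, 7, 14, 13, 15]
  [5, 12, 0, 14, 7, 5]
  [∞, -1, 2, 0, 10, 1]
  [4, 1, 6, -1, 0, 0]
  [15, -3, 14, 1, 15, 0]
D(2):
  [0, 11, 3, 9, 8, 20]
  [5, 0, 7, 14, 13, 15]
  [5, 12, 0, 14, 7, 5]
  [4, -1, 2, 0, 10, 1]
  [4, 1, 6, -1, 0, 0]
  [2, -3, 4, 1, 10, 0]
D(3):
  [0, 11, 3, 9, 8, 8]
  [5, 0, 7, 14, 13, 12]
  [5, 12, 0, 14, 7, 5]
  [4, -1, 2, 0, 9, 1]
  [4, 1, 6, -1, 0, 0]
  [2, -3, 4, 1, 10, 0]
D(4):
  [0, 8, 3, 9, 8, 8]
  [5, 0, 7, 14, 13, 12]
  [5, 12, 0, 14, 7, 5]
  [4, -1, 2, 0, 9, 1]
  [3, -2, 1, -1, 0, 0]
  [2, -3, 3, 1, 10, 0]
D(5):
  [0, 6, 3, 7, 8, 8]
  [5, 0, 7, 12, 13, 12]
  [5, 5, 0, 6, 7, 5]
  [4, -1, 2, 0, 9, 1]
  [3, -2, 1, -1, 0, 0]
  [2, -3, 3, 1, 10, 0]
D(6):
  [0, 5, 3, 7, 8, 8]
  [5, 0, 7, 12, 13, 12]
  [5, 2, 0, 6, 7, 5]
  [3, -2, 2, 0, 9, 1]
  [2, -3, 1, -1, 0, 0]
  [2, -3, 3, 1, 10, 0]
Answer: M* = [[0, 5, 3, 7, 8, 8], [5, 0, 7, 12, 13, 12], [5, 2, 0, 6, 7, 5], [3, -2, 2, 0, 9, 1], [2, -3, 1, -1, 0, 0], [2, -3, 3, 1, 10, 0]]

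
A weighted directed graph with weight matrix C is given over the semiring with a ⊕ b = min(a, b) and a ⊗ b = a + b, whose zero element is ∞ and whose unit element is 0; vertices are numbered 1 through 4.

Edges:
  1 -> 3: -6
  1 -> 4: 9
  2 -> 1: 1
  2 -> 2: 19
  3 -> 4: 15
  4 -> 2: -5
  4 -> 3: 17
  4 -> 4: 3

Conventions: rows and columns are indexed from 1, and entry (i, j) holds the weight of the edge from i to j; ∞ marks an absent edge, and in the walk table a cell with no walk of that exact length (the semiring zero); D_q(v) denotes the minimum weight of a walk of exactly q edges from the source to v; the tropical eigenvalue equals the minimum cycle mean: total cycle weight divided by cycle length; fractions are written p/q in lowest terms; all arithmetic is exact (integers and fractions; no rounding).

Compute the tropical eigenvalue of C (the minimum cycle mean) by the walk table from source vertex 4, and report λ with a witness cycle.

q=0: [∞, ∞, ∞, 0]
q=1: [∞, -5, 17, 3]
q=2: [-4, -2, 20, 6]
q=3: [-1, 1, -10, 5]
q=4: [2, 0, -7, 5]
Optimal cycle mean attained by: cycle 1->3->4->2->1, total (-6) + 15 + (-5) + 1, length 4.
Answer: λ = 5/4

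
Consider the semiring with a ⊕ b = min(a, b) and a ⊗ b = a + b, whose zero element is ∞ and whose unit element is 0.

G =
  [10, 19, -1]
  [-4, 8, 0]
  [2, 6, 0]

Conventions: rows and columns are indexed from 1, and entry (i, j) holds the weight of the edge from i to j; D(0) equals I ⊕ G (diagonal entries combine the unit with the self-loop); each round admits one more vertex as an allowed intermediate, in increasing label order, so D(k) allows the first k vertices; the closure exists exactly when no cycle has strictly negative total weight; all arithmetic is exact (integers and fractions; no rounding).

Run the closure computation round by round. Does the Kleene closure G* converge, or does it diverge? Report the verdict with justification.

D(0):
  [0, 19, -1]
  [-4, 0, 0]
  [2, 6, 0]
D(1):
  [0, 19, -1]
  [-4, 0, -5]
  [2, 6, 0]
D(2):
  [0, 19, -1]
  [-4, 0, -5]
  [2, 6, 0]
D(3):
  [0, 5, -1]
  [-4, 0, -5]
  [2, 6, 0]
Key observation: every diagonal entry stays at the unit through all rounds, so no improving cycle exists.
Answer: CONVERGES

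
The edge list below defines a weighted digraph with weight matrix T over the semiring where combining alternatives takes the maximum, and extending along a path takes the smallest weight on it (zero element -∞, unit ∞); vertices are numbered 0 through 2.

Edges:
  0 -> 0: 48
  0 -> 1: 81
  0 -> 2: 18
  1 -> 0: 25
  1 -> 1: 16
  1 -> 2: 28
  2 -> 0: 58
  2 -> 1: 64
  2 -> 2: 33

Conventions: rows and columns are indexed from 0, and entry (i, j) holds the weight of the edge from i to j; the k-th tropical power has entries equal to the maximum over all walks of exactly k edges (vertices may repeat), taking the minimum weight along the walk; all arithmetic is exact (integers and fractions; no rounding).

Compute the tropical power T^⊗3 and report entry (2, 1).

T^⊗2:
  [48, 48, 28]
  [28, 28, 28]
  [48, 58, 33]
T^⊗3:
  [48, 48, 28]
  [28, 28, 28]
  [48, 48, 33]
Key observation: the optimum is the walk 2->0->0->1, with weight 58 min 48 min 81 = 48.
Optimal value attained by: walk 2->0->0->1.
Answer: (T^⊗3)[2][1] = 48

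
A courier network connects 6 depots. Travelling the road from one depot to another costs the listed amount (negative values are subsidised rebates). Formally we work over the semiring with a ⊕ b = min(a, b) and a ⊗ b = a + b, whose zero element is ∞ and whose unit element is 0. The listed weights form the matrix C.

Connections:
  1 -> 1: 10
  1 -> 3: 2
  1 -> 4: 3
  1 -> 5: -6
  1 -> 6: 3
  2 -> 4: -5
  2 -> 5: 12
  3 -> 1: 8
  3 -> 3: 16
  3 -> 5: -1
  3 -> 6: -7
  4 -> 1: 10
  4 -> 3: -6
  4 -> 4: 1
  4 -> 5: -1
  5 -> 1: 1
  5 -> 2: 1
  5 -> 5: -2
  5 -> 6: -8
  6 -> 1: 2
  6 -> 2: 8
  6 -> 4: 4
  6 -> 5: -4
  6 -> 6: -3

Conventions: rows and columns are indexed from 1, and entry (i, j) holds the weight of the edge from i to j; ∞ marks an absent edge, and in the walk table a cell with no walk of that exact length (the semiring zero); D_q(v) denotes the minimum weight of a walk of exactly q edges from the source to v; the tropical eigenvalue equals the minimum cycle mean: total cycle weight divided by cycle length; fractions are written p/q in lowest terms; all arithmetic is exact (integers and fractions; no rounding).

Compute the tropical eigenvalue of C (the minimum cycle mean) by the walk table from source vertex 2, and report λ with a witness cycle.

q=0: [∞, 0, ∞, ∞, ∞, ∞]
q=1: [∞, ∞, ∞, -5, 12, ∞]
q=2: [5, 13, -11, -4, -6, 4]
q=3: [-5, -5, -10, -3, -12, -18]
q=4: [-16, -11, -9, -14, -22, -21]
q=5: [-21, -21, -20, -17, -25, -30]
q=6: [-28, -24, -23, -26, -34, -33]
Optimal cycle mean attained by: cycle 5->6->5, total (-8) + (-4), length 2.
Answer: λ = -6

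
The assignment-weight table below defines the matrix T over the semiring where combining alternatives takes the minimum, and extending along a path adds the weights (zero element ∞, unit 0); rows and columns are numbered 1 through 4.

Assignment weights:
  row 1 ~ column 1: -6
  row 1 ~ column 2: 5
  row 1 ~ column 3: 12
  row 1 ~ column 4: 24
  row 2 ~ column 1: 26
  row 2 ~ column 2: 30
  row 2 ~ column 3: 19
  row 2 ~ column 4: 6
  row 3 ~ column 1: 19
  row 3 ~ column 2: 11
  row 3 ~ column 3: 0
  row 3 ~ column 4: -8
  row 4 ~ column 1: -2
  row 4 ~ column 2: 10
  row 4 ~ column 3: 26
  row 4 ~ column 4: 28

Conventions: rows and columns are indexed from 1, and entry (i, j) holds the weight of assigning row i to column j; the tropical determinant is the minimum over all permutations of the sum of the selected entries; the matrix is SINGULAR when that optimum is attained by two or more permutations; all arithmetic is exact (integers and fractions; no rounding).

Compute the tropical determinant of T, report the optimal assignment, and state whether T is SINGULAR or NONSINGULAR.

σ = (1, 2, 3, 4): (-6) + 30 + 0 + 28 = 52
σ = (1, 2, 4, 3): (-6) + 30 + (-8) + 26 = 42
σ = (1, 3, 2, 4): (-6) + 19 + 11 + 28 = 52
σ = (1, 3, 4, 2): (-6) + 19 + (-8) + 10 = 15
σ = (1, 4, 2, 3): (-6) + 6 + 11 + 26 = 37
σ = (1, 4, 3, 2): (-6) + 6 + 0 + 10 = 10
σ = (2, 1, 3, 4): 5 + 26 + 0 + 28 = 59
σ = (2, 1, 4, 3): 5 + 26 + (-8) + 26 = 49
σ = (2, 3, 1, 4): 5 + 19 + 19 + 28 = 71
σ = (2, 3, 4, 1): 5 + 19 + (-8) + (-2) = 14
σ = (2, 4, 1, 3): 5 + 6 + 19 + 26 = 56
σ = (2, 4, 3, 1): 5 + 6 + 0 + (-2) = 9
σ = (3, 1, 2, 4): 12 + 26 + 11 + 28 = 77
σ = (3, 1, 4, 2): 12 + 26 + (-8) + 10 = 40
σ = (3, 2, 1, 4): 12 + 30 + 19 + 28 = 89
σ = (3, 2, 4, 1): 12 + 30 + (-8) + (-2) = 32
σ = (3, 4, 1, 2): 12 + 6 + 19 + 10 = 47
σ = (3, 4, 2, 1): 12 + 6 + 11 + (-2) = 27
σ = (4, 1, 2, 3): 24 + 26 + 11 + 26 = 87
σ = (4, 1, 3, 2): 24 + 26 + 0 + 10 = 60
σ = (4, 2, 1, 3): 24 + 30 + 19 + 26 = 99
σ = (4, 2, 3, 1): 24 + 30 + 0 + (-2) = 52
σ = (4, 3, 1, 2): 24 + 19 + 19 + 10 = 72
σ = (4, 3, 2, 1): 24 + 19 + 11 + (-2) = 52
Optimal value attained by: σ = (2, 4, 3, 1).
Answer: det⊕(T) = 9; verdict: NONSINGULAR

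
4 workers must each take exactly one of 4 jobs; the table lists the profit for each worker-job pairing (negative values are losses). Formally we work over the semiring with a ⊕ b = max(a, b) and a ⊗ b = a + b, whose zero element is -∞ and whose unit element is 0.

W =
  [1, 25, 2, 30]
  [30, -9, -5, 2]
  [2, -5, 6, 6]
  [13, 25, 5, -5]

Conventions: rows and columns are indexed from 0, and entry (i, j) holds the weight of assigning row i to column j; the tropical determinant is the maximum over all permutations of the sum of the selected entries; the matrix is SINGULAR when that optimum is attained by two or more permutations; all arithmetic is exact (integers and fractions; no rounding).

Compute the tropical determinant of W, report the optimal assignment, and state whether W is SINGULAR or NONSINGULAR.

σ = (0, 1, 2, 3): 1 + (-9) + 6 + (-5) = -7
σ = (0, 1, 3, 2): 1 + (-9) + 6 + 5 = 3
σ = (0, 2, 1, 3): 1 + (-5) + (-5) + (-5) = -14
σ = (0, 2, 3, 1): 1 + (-5) + 6 + 25 = 27
σ = (0, 3, 1, 2): 1 + 2 + (-5) + 5 = 3
σ = (0, 3, 2, 1): 1 + 2 + 6 + 25 = 34
σ = (1, 0, 2, 3): 25 + 30 + 6 + (-5) = 56
σ = (1, 0, 3, 2): 25 + 30 + 6 + 5 = 66
σ = (1, 2, 0, 3): 25 + (-5) + 2 + (-5) = 17
σ = (1, 2, 3, 0): 25 + (-5) + 6 + 13 = 39
σ = (1, 3, 0, 2): 25 + 2 + 2 + 5 = 34
σ = (1, 3, 2, 0): 25 + 2 + 6 + 13 = 46
σ = (2, 0, 1, 3): 2 + 30 + (-5) + (-5) = 22
σ = (2, 0, 3, 1): 2 + 30 + 6 + 25 = 63
σ = (2, 1, 0, 3): 2 + (-9) + 2 + (-5) = -10
σ = (2, 1, 3, 0): 2 + (-9) + 6 + 13 = 12
σ = (2, 3, 0, 1): 2 + 2 + 2 + 25 = 31
σ = (2, 3, 1, 0): 2 + 2 + (-5) + 13 = 12
σ = (3, 0, 1, 2): 30 + 30 + (-5) + 5 = 60
σ = (3, 0, 2, 1): 30 + 30 + 6 + 25 = 91
σ = (3, 1, 0, 2): 30 + (-9) + 2 + 5 = 28
σ = (3, 1, 2, 0): 30 + (-9) + 6 + 13 = 40
σ = (3, 2, 0, 1): 30 + (-5) + 2 + 25 = 52
σ = (3, 2, 1, 0): 30 + (-5) + (-5) + 13 = 33
Optimal value attained by: σ = (3, 0, 2, 1).
Answer: det⊕(W) = 91; verdict: NONSINGULAR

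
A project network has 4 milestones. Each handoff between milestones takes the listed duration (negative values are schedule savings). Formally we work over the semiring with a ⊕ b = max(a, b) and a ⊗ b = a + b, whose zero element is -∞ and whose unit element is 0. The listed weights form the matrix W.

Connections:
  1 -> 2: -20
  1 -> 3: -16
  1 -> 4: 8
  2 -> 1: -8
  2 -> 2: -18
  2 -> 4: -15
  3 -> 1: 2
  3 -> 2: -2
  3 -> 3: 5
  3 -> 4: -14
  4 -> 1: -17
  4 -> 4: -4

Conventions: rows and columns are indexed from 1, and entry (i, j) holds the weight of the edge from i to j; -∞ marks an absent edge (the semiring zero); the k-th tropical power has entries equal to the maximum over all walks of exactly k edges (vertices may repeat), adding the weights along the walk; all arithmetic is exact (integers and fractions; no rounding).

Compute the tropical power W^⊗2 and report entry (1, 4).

W^⊗2:
  [-9, -18, -11, 4]
  [-26, -28, -24, 0]
  [7, 3, 10, 10]
  [-21, -37, -33, -8]
Key observation: the optimum is the walk 1->4->4, with weight 8 + (-4) = 4.
Optimal value attained by: walk 1->4->4.
Answer: (W^⊗2)[1][4] = 4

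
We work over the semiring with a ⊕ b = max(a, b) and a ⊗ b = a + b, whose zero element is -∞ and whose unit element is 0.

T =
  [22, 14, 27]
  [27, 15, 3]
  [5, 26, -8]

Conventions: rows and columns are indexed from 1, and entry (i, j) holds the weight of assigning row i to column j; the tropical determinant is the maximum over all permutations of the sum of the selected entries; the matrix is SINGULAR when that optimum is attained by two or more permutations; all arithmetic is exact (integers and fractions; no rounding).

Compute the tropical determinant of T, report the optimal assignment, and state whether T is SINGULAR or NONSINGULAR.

σ = (1, 2, 3): 22 + 15 + (-8) = 29
σ = (1, 3, 2): 22 + 3 + 26 = 51
σ = (2, 1, 3): 14 + 27 + (-8) = 33
σ = (2, 3, 1): 14 + 3 + 5 = 22
σ = (3, 1, 2): 27 + 27 + 26 = 80
σ = (3, 2, 1): 27 + 15 + 5 = 47
Optimal value attained by: σ = (3, 1, 2).
Answer: det⊕(T) = 80; verdict: NONSINGULAR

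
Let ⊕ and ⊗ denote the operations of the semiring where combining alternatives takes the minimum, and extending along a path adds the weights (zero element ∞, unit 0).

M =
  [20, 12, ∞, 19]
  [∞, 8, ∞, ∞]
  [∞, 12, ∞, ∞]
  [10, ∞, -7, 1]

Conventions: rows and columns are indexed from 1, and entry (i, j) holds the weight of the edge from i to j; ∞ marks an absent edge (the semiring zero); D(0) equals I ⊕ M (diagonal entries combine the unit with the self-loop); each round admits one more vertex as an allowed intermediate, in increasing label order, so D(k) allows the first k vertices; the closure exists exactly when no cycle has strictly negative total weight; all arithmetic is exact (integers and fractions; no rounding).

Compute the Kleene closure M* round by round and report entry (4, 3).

D(0):
  [0, 12, ∞, 19]
  [∞, 0, ∞, ∞]
  [∞, 12, 0, ∞]
  [10, ∞, -7, 0]
D(1):
  [0, 12, ∞, 19]
  [∞, 0, ∞, ∞]
  [∞, 12, 0, ∞]
  [10, 22, -7, 0]
D(2):
  [0, 12, ∞, 19]
  [∞, 0, ∞, ∞]
  [∞, 12, 0, ∞]
  [10, 22, -7, 0]
D(3):
  [0, 12, ∞, 19]
  [∞, 0, ∞, ∞]
  [∞, 12, 0, ∞]
  [10, 5, -7, 0]
D(4):
  [0, 12, 12, 19]
  [∞, 0, ∞, ∞]
  [∞, 12, 0, ∞]
  [10, 5, -7, 0]
Answer: M*[4][3] = -7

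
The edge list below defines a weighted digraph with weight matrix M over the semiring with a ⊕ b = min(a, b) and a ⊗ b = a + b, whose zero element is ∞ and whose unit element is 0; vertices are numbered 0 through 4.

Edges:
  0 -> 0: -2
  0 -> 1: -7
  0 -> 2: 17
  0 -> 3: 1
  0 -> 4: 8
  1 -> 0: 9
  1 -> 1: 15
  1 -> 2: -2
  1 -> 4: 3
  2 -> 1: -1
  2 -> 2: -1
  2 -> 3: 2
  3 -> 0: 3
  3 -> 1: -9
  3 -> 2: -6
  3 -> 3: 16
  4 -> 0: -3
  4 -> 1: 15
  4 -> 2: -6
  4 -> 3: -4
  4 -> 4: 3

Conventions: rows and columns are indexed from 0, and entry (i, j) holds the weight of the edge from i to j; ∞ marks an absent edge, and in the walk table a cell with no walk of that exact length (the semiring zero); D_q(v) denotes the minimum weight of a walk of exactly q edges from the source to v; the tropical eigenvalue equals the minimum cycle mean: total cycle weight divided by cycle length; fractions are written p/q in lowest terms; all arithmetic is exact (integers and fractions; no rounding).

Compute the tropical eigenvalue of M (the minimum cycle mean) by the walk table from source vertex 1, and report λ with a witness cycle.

q=0: [∞, 0, ∞, ∞, ∞]
q=1: [9, 15, -2, ∞, 3]
q=2: [0, -3, -3, -1, 6]
q=3: [-2, -10, -7, -1, 0]
q=4: [-4, -10, -12, -5, -7]
q=5: [-10, -14, -13, -11, -7]
Optimal cycle mean attained by: cycle 1->4->3->1, total 3 + (-4) + (-9), length 3.
Answer: λ = -10/3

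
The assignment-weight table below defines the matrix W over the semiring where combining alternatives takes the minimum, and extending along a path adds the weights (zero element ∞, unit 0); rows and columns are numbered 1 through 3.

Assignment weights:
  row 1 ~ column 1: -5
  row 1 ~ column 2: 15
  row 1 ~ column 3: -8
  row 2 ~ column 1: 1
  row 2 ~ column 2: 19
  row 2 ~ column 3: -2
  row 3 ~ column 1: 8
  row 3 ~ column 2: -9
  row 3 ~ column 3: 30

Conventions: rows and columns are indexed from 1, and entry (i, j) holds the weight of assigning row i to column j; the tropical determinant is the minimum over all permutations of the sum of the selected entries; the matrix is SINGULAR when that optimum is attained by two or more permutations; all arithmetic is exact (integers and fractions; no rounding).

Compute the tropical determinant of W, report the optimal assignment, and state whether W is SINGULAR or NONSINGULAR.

σ = (1, 2, 3): (-5) + 19 + 30 = 44
σ = (1, 3, 2): (-5) + (-2) + (-9) = -16
σ = (2, 1, 3): 15 + 1 + 30 = 46
σ = (2, 3, 1): 15 + (-2) + 8 = 21
σ = (3, 1, 2): (-8) + 1 + (-9) = -16
σ = (3, 2, 1): (-8) + 19 + 8 = 19
Optimal value attained by: σ = (1, 3, 2).
Answer: det⊕(W) = -16; verdict: SINGULAR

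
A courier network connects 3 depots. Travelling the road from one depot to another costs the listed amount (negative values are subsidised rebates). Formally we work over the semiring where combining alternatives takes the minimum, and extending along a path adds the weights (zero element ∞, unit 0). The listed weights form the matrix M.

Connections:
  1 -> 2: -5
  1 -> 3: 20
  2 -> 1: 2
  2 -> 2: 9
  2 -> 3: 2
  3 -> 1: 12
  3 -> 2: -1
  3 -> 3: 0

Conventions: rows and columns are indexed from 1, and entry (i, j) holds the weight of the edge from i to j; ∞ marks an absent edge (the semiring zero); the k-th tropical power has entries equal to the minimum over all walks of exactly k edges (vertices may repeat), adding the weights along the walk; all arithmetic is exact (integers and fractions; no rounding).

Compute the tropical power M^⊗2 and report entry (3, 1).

M^⊗2:
  [-3, 4, -3]
  [11, -3, 2]
  [1, -1, 0]
Key observation: the optimum is the walk 3->2->1, with weight (-1) + 2 = 1.
Optimal value attained by: walk 3->2->1.
Answer: (M^⊗2)[3][1] = 1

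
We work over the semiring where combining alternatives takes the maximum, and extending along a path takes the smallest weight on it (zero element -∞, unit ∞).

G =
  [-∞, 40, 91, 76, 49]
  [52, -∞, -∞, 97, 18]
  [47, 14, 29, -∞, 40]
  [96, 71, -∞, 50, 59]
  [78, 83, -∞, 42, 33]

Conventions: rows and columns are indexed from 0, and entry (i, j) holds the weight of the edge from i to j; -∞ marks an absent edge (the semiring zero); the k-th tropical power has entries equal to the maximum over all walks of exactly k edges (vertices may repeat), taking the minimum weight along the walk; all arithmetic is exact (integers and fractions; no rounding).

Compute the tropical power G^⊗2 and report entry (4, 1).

G^⊗2:
  [76, 71, 29, 50, 59]
  [96, 71, 52, 52, 59]
  [40, 40, 47, 47, 47]
  [59, 59, 91, 76, 50]
  [52, 42, 78, 83, 49]
Key observation: the optimum is the walk 4->3->1, with weight 42 min 71 = 42.
Optimal value attained by: walk 4->3->1.
Answer: (G^⊗2)[4][1] = 42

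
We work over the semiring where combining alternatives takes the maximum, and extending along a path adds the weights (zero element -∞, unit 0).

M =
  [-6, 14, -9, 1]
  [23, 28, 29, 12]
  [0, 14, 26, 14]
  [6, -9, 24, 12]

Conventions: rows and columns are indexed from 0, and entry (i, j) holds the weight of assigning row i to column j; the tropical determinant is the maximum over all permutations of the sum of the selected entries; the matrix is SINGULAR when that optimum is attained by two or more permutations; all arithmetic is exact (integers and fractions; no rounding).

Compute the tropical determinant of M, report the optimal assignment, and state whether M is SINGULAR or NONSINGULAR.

σ = (0, 1, 2, 3): (-6) + 28 + 26 + 12 = 60
σ = (0, 1, 3, 2): (-6) + 28 + 14 + 24 = 60
σ = (0, 2, 1, 3): (-6) + 29 + 14 + 12 = 49
σ = (0, 2, 3, 1): (-6) + 29 + 14 + (-9) = 28
σ = (0, 3, 1, 2): (-6) + 12 + 14 + 24 = 44
σ = (0, 3, 2, 1): (-6) + 12 + 26 + (-9) = 23
σ = (1, 0, 2, 3): 14 + 23 + 26 + 12 = 75
σ = (1, 0, 3, 2): 14 + 23 + 14 + 24 = 75
σ = (1, 2, 0, 3): 14 + 29 + 0 + 12 = 55
σ = (1, 2, 3, 0): 14 + 29 + 14 + 6 = 63
σ = (1, 3, 0, 2): 14 + 12 + 0 + 24 = 50
σ = (1, 3, 2, 0): 14 + 12 + 26 + 6 = 58
σ = (2, 0, 1, 3): (-9) + 23 + 14 + 12 = 40
σ = (2, 0, 3, 1): (-9) + 23 + 14 + (-9) = 19
σ = (2, 1, 0, 3): (-9) + 28 + 0 + 12 = 31
σ = (2, 1, 3, 0): (-9) + 28 + 14 + 6 = 39
σ = (2, 3, 0, 1): (-9) + 12 + 0 + (-9) = -6
σ = (2, 3, 1, 0): (-9) + 12 + 14 + 6 = 23
σ = (3, 0, 1, 2): 1 + 23 + 14 + 24 = 62
σ = (3, 0, 2, 1): 1 + 23 + 26 + (-9) = 41
σ = (3, 1, 0, 2): 1 + 28 + 0 + 24 = 53
σ = (3, 1, 2, 0): 1 + 28 + 26 + 6 = 61
σ = (3, 2, 0, 1): 1 + 29 + 0 + (-9) = 21
σ = (3, 2, 1, 0): 1 + 29 + 14 + 6 = 50
Optimal value attained by: σ = (1, 0, 2, 3).
Answer: det⊕(M) = 75; verdict: SINGULAR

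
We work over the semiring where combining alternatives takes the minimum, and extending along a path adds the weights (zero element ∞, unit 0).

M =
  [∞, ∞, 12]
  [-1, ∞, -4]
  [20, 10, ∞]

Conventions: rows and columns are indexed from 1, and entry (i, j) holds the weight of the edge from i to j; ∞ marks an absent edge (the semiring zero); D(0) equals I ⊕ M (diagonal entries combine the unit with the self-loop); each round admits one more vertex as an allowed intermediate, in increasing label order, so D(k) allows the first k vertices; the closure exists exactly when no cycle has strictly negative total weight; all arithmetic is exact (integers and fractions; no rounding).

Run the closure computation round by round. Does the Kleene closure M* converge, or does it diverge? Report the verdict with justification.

D(0):
  [0, ∞, 12]
  [-1, 0, -4]
  [20, 10, 0]
D(1):
  [0, ∞, 12]
  [-1, 0, -4]
  [20, 10, 0]
D(2):
  [0, ∞, 12]
  [-1, 0, -4]
  [9, 10, 0]
D(3):
  [0, 22, 12]
  [-1, 0, -4]
  [9, 10, 0]
Key observation: every diagonal entry stays at the unit through all rounds, so no improving cycle exists.
Answer: CONVERGES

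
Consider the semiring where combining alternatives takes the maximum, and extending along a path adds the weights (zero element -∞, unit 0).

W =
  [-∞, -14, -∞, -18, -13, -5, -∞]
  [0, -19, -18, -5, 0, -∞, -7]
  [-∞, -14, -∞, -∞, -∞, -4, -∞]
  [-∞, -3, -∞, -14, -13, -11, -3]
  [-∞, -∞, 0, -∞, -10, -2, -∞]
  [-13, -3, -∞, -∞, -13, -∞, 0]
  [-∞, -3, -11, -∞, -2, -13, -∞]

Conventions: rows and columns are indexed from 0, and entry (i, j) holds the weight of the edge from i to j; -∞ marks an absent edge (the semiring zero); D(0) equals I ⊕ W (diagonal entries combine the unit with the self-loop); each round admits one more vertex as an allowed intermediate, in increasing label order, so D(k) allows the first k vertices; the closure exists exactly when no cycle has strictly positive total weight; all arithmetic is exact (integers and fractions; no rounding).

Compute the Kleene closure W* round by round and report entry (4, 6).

D(0):
  [0, -14, -∞, -18, -13, -5, -∞]
  [0, 0, -18, -5, 0, -∞, -7]
  [-∞, -14, 0, -∞, -∞, -4, -∞]
  [-∞, -3, -∞, 0, -13, -11, -3]
  [-∞, -∞, 0, -∞, 0, -2, -∞]
  [-13, -3, -∞, -∞, -13, 0, 0]
  [-∞, -3, -11, -∞, -2, -13, 0]
D(1):
  [0, -14, -∞, -18, -13, -5, -∞]
  [0, 0, -18, -5, 0, -5, -7]
  [-∞, -14, 0, -∞, -∞, -4, -∞]
  [-∞, -3, -∞, 0, -13, -11, -3]
  [-∞, -∞, 0, -∞, 0, -2, -∞]
  [-13, -3, -∞, -31, -13, 0, 0]
  [-∞, -3, -11, -∞, -2, -13, 0]
D(2):
  [0, -14, -32, -18, -13, -5, -21]
  [0, 0, -18, -5, 0, -5, -7]
  [-14, -14, 0, -19, -14, -4, -21]
  [-3, -3, -21, 0, -3, -8, -3]
  [-∞, -∞, 0, -∞, 0, -2, -∞]
  [-3, -3, -21, -8, -3, 0, 0]
  [-3, -3, -11, -8, -2, -8, 0]
D(3):
  [0, -14, -32, -18, -13, -5, -21]
  [0, 0, -18, -5, 0, -5, -7]
  [-14, -14, 0, -19, -14, -4, -21]
  [-3, -3, -21, 0, -3, -8, -3]
  [-14, -14, 0, -19, 0, -2, -21]
  [-3, -3, -21, -8, -3, 0, 0]
  [-3, -3, -11, -8, -2, -8, 0]
D(4):
  [0, -14, -32, -18, -13, -5, -21]
  [0, 0, -18, -5, 0, -5, -7]
  [-14, -14, 0, -19, -14, -4, -21]
  [-3, -3, -21, 0, -3, -8, -3]
  [-14, -14, 0, -19, 0, -2, -21]
  [-3, -3, -21, -8, -3, 0, 0]
  [-3, -3, -11, -8, -2, -8, 0]
D(5):
  [0, -14, -13, -18, -13, -5, -21]
  [0, 0, 0, -5, 0, -2, -7]
  [-14, -14, 0, -19, -14, -4, -21]
  [-3, -3, -3, 0, -3, -5, -3]
  [-14, -14, 0, -19, 0, -2, -21]
  [-3, -3, -3, -8, -3, 0, 0]
  [-3, -3, -2, -8, -2, -4, 0]
D(6):
  [0, -8, -8, -13, -8, -5, -5]
  [0, 0, 0, -5, 0, -2, -2]
  [-7, -7, 0, -12, -7, -4, -4]
  [-3, -3, -3, 0, -3, -5, -3]
  [-5, -5, 0, -10, 0, -2, -2]
  [-3, -3, -3, -8, -3, 0, 0]
  [-3, -3, -2, -8, -2, -4, 0]
D(7):
  [0, -8, -7, -13, -7, -5, -5]
  [0, 0, 0, -5, 0, -2, -2]
  [-7, -7, 0, -12, -6, -4, -4]
  [-3, -3, -3, 0, -3, -5, -3]
  [-5, -5, 0, -10, 0, -2, -2]
  [-3, -3, -2, -8, -2, 0, 0]
  [-3, -3, -2, -8, -2, -4, 0]
Answer: W*[4][6] = -2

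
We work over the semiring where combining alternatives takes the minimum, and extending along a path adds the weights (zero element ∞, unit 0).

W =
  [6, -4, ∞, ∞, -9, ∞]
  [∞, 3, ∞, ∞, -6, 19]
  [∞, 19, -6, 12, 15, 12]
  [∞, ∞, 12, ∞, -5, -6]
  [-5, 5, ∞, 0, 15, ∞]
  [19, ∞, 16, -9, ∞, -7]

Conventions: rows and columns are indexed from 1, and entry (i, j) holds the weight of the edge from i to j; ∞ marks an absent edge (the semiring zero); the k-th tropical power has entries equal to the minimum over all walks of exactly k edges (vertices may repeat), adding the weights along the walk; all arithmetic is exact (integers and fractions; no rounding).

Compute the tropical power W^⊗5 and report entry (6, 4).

W^⊗2:
  [-14, -4, ∞, -9, -10, 15]
  [-11, -1, 35, -6, -3, 12]
  [10, 13, -12, 3, 7, 5]
  [-10, 0, 6, -15, 10, -13]
  [1, -9, 12, 15, -14, -6]
  [12, 15, 3, -16, -14, -15]
W^⊗3:
  [-15, -18, 3, -10, -23, -15]
  [-8, -15, 6, -3, -20, -12]
  [2, 6, -18, -4, -2, -3]
  [-4, -14, -3, -22, -20, -21]
  [-19, -9, 6, -15, -15, -13]
  [-19, -9, -4, -24, -21, -22]
W^⊗4:
  [-28, -19, -3, -24, -24, -22]
  [-25, -15, 0, -21, -21, -19]
  [-7, -2, -24, -12, -9, -10]
  [-25, -15, -10, -30, -27, -28]
  [-20, -23, -3, -22, -28, -21]
  [-26, -23, -12, -31, -29, -30]
W^⊗5:
  [-29, -32, -12, -31, -37, -30]
  [-26, -29, -9, -28, -34, -27]
  [-14, -11, -30, -19, -17, -18]
  [-32, -29, -18, -37, -35, -36]
  [-33, -24, -10, -30, -29, -28]
  [-34, -30, -19, -39, -36, -37]
Key observation: the optimum is the walk 6->4->6->4->6->4, with weight (-9) + (-6) + (-9) + (-6) + (-9) = -39.
Optimal value attained by: walk 6->4->6->4->6->4.
Answer: (W^⊗5)[6][4] = -39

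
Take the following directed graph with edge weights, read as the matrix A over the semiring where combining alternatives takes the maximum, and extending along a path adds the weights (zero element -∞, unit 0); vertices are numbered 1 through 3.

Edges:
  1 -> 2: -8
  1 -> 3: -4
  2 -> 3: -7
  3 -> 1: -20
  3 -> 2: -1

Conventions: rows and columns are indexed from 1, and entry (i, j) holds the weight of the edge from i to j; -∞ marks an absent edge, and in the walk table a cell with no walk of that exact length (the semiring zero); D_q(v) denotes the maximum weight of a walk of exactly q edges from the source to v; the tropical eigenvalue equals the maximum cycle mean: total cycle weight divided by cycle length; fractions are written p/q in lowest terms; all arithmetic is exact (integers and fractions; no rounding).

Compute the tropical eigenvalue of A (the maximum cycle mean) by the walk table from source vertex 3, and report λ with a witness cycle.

q=0: [-∞, -∞, 0]
q=1: [-20, -1, -∞]
q=2: [-∞, -28, -8]
q=3: [-28, -9, -35]
Optimal cycle mean attained by: cycle 2->3->2, total (-7) + (-1), length 2.
Answer: λ = -4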